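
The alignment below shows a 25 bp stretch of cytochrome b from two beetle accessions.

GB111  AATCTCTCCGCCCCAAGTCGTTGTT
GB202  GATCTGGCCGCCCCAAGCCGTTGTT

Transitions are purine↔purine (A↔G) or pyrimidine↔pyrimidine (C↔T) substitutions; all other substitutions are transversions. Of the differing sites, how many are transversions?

2

Mismatches occur at site 1 (A→G, transition), site 6 (C→G, transversion), site 7 (T→G, transversion), site 18 (T→C, transition).
Of the 4 differences, 2 transitions and 2 transversions, so the answer is 2.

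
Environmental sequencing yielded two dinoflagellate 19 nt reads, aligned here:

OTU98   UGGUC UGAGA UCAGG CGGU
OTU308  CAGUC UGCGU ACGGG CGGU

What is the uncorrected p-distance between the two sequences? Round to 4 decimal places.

Differing sites — 1:U/C; 2:G/A; 8:A/C; 10:A/U; 11:U/A; 13:A/G.
There are 6 differences over 19 sites, so p = 6/19 = 0.3158.

0.3158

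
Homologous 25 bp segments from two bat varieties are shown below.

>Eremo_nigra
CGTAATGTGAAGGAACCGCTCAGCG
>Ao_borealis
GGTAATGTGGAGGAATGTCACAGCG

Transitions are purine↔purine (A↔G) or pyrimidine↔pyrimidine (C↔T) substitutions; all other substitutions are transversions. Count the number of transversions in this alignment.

The sequences differ at positions 1 (C/G, transversion), 10 (A/G, transition), 16 (C/T, transition), 17 (C/G, transversion), 18 (G/T, transversion), 20 (T/A, transversion).
Of the 6 differences, 2 transitions and 4 transversions, so the answer is 4.

4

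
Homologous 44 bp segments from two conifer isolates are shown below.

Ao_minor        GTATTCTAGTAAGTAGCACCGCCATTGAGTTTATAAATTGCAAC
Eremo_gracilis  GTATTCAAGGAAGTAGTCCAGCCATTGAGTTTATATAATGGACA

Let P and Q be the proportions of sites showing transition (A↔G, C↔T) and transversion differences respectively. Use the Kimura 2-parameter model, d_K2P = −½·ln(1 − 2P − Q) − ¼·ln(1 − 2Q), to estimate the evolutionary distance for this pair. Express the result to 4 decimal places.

Mismatches occur at site 7 (T/A, transversion), site 10 (T/G, transversion), site 17 (C/T, transition), site 18 (A/C, transversion), site 20 (C/A, transversion), site 36 (A/T, transversion), site 38 (T/A, transversion), site 41 (C/G, transversion), site 43 (A/C, transversion), site 44 (C/A, transversion).
Of the 10 differences, 1 transition and 9 transversions over 44 sites: P = 1/44 = 0.022727, Q = 9/44 = 0.204545.
d = −0.5·ln(0.750001) − 0.25·ln(0.590910) = −0.5·(-0.287681) − 0.25·(-0.526092) = 0.2754.

0.2754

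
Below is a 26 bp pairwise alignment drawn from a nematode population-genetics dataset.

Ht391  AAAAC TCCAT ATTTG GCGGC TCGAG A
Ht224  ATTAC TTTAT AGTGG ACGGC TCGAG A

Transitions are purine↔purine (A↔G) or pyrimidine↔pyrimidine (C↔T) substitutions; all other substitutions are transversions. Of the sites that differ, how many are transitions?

The sequences differ at positions 2 (A/T, transversion), 3 (A/T, transversion), 7 (C/T, transition), 8 (C/T, transition), 12 (T/G, transversion), 14 (T/G, transversion), 16 (G/A, transition).
Of the 7 differences, 3 transitions and 4 transversions, so the answer is 3.

3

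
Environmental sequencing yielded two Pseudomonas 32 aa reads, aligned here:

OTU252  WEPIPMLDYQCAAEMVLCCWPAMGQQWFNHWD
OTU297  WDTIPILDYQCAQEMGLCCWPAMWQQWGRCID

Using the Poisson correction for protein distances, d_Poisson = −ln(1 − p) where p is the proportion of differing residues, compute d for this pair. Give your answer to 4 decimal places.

0.3747

Differing sites — 2:E/D; 3:P/T; 6:M/I; 13:A/Q; 16:V/G; 24:G/W; 28:F/G; 29:N/R; 30:H/C; 31:W/I.
p = 10/32 = 0.312500.
d = −ln(1 − 0.312500) = −ln(0.687500) = 0.3747.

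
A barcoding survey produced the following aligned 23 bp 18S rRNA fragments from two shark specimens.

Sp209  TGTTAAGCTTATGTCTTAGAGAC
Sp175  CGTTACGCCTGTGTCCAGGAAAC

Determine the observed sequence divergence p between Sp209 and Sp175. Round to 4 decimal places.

The sequences differ at positions 1 (T/C), 6 (A/C), 9 (T/C), 11 (A/G), 16 (T/C), 17 (T/A), 18 (A/G), 21 (G/A).
There are 8 differences over 23 sites, so p = 8/23 = 0.3478.

0.3478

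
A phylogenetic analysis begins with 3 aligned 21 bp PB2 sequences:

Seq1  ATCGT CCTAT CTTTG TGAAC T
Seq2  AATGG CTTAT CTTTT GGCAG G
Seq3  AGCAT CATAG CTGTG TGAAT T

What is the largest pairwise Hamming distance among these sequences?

12

Pairwise Hamming distances:
  Seq1 vs Seq2: 9
  Seq1 vs Seq3: 6
  Seq2 vs Seq3: 12
The largest is 12, between Seq2 and Seq3.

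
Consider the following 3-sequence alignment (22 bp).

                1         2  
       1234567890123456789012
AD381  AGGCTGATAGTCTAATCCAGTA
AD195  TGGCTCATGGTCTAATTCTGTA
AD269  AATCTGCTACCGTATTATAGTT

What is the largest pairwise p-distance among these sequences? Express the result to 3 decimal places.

0.636

Pairwise Hamming distances:
  AD381 vs AD195: 5
  AD381 vs AD269: 10
  AD195 vs AD269: 14
The largest is 14 mismatches, between AD195 and AD269; p = 14/22 = 0.636.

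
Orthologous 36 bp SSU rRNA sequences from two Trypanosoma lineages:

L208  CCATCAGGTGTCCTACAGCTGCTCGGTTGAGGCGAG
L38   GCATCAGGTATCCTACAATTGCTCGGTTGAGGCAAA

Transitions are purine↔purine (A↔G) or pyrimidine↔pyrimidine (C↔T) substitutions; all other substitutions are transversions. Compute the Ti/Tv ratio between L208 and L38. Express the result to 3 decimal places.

5.000

Mismatches occur at site 1 (C→G, transversion), site 10 (G→A, transition), site 18 (G→A, transition), site 19 (C→T, transition), site 34 (G→A, transition), site 36 (G→A, transition).
Of the 6 differences, 5 transitions and 1 transversion, so Ti/Tv = 5/1 = 5.000.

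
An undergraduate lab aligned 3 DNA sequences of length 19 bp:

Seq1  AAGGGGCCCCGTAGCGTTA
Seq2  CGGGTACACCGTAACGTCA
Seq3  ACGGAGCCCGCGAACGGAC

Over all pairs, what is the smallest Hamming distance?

7

Pairwise Hamming distances:
  Seq1 vs Seq2: 7
  Seq1 vs Seq3: 9
  Seq2 vs Seq3: 11
The smallest is 7, between Seq1 and Seq2.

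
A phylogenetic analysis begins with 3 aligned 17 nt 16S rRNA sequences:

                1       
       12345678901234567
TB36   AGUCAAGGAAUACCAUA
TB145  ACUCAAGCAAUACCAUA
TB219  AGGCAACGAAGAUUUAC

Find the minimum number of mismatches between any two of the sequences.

2

Pairwise Hamming distances:
  TB36 vs TB145: 2
  TB36 vs TB219: 8
  TB145 vs TB219: 10
The smallest is 2, between TB36 and TB145.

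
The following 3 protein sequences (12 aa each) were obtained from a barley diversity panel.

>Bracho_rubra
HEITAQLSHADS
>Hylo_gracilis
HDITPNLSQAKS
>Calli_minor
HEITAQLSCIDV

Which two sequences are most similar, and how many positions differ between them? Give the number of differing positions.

Pairwise Hamming distances:
  Bracho_rubra vs Hylo_gracilis: 5
  Bracho_rubra vs Calli_minor: 3
  Hylo_gracilis vs Calli_minor: 7
The smallest is 3, between Bracho_rubra and Calli_minor.

3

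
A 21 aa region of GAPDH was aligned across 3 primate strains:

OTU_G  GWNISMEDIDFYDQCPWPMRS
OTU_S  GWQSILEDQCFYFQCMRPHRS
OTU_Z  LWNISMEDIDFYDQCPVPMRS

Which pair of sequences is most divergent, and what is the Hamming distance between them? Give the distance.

Pairwise Hamming distances:
  OTU_G vs OTU_S: 10
  OTU_G vs OTU_Z: 2
  OTU_S vs OTU_Z: 11
The largest is 11, between OTU_S and OTU_Z.

11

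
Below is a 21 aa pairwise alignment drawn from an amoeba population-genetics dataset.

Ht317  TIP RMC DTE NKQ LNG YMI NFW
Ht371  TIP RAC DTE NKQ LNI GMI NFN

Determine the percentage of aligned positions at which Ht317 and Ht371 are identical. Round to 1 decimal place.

81.0%

Differing sites — 5:M/A; 15:G/I; 16:Y/G; 21:W/N.
17 of the 21 sites match, so the percent identity is 17/21 × 100 = 81.0%.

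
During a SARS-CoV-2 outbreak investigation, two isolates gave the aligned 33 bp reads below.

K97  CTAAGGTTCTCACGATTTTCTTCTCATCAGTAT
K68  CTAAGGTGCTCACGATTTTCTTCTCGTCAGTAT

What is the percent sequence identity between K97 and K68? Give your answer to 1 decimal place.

The sequences differ at positions 8 (T/G), 26 (A/G).
31 of the 33 sites match, so the percent identity is 31/33 × 100 = 93.9%.

93.9%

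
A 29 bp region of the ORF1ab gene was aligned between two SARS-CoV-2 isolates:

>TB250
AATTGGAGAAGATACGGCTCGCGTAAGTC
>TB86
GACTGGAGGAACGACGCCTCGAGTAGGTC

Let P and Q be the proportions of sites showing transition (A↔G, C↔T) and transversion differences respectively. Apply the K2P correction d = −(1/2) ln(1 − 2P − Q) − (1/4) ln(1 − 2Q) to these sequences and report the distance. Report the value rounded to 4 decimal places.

The sequences differ at positions 1 (A/G, transition), 3 (T/C, transition), 9 (A/G, transition), 11 (G/A, transition), 12 (A/C, transversion), 13 (T/G, transversion), 17 (G/C, transversion), 22 (C/A, transversion), 26 (A/G, transition).
Of the 9 differences, 5 transitions and 4 transversions over 29 sites: P = 5/29 = 0.172414, Q = 4/29 = 0.137931.
d = −0.5·ln(0.517241) − 0.25·ln(0.724138) = −0.5·(-0.659246) − 0.25·(-0.322773) = 0.4103.

0.4103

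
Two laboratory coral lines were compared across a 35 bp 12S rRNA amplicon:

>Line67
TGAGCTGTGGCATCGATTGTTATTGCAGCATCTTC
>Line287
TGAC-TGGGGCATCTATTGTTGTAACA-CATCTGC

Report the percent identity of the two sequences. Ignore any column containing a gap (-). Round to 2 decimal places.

Excluding the 2 gap columns leaves 33 comparable sites.
Differing sites — 4:G/C; 8:T/G; 15:G/T; 22:A/G; 24:T/A; 25:G/A; 34:T/G.
26 of the 33 comparable sites match, so the percent identity is 26/33 × 100 = 78.79%.

78.79%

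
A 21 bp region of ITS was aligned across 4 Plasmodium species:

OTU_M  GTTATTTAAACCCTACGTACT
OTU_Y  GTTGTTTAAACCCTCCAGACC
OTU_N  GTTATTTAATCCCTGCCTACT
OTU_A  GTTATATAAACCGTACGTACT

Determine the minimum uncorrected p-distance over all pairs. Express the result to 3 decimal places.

0.095

Pairwise Hamming distances:
  OTU_M vs OTU_Y: 5
  OTU_M vs OTU_N: 3
  OTU_M vs OTU_A: 2
  OTU_Y vs OTU_N: 6
  OTU_Y vs OTU_A: 7
  OTU_N vs OTU_A: 5
The smallest is 2 mismatches, between OTU_M and OTU_A; p = 2/21 = 0.095.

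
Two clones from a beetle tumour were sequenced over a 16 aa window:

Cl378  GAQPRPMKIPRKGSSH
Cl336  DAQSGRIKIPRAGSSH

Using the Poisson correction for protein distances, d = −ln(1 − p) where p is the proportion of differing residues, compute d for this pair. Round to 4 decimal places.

Differing sites — 1:G/D; 4:P/S; 5:R/G; 6:P/R; 7:M/I; 12:K/A.
p = 6/16 = 0.375000.
d = −ln(1 − 0.375000) = −ln(0.625000) = 0.4700.

0.4700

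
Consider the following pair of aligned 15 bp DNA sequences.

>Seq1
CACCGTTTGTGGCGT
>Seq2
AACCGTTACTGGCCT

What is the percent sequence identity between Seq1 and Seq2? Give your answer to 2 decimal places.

73.33%

Mismatches occur at site 1 (C/A), site 8 (T/A), site 9 (G/C), site 14 (G/C).
11 of the 15 sites match, so the percent identity is 11/15 × 100 = 73.33%.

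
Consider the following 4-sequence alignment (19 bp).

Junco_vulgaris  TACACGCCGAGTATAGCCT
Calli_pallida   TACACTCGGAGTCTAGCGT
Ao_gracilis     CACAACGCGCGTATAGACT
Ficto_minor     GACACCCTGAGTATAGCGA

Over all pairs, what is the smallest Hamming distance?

Pairwise Hamming distances:
  Junco_vulgaris vs Calli_pallida: 4
  Junco_vulgaris vs Ao_gracilis: 6
  Junco_vulgaris vs Ficto_minor: 5
  Calli_pallida vs Ao_gracilis: 9
  Calli_pallida vs Ficto_minor: 5
  Ao_gracilis vs Ficto_minor: 8
The smallest is 4, between Junco_vulgaris and Calli_pallida.

4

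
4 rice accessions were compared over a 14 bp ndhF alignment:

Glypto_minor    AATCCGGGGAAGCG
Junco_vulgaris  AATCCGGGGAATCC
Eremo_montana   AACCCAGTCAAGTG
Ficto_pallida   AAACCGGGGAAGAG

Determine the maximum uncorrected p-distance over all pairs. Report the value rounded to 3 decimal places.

Pairwise Hamming distances:
  Glypto_minor vs Junco_vulgaris: 2
  Glypto_minor vs Eremo_montana: 5
  Glypto_minor vs Ficto_pallida: 2
  Junco_vulgaris vs Eremo_montana: 7
  Junco_vulgaris vs Ficto_pallida: 4
  Eremo_montana vs Ficto_pallida: 5
The largest is 7 mismatches, between Junco_vulgaris and Eremo_montana; p = 7/14 = 0.500.

0.500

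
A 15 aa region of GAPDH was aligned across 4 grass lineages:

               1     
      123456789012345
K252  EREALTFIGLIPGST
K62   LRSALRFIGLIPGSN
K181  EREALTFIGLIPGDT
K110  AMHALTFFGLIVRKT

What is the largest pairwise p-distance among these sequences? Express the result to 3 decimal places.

Pairwise Hamming distances:
  K252 vs K62: 4
  K252 vs K181: 1
  K252 vs K110: 7
  K62 vs K181: 5
  K62 vs K110: 9
  K181 vs K110: 7
The largest is 9 mismatches, between K62 and K110; p = 9/15 = 0.600.

0.600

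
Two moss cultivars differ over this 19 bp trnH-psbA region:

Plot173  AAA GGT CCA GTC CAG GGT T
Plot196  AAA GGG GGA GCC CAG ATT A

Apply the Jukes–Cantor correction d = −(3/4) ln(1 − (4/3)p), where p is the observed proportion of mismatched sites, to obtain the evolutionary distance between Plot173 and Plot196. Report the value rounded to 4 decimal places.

0.5068

The sequences differ at positions 6 (T/G), 7 (C/G), 8 (C/G), 11 (T/C), 16 (G/A), 17 (G/T), 19 (T/A).
p = 7/19 = 0.368421.
d = −0.75 · ln(1 − (4/3)·0.368421) = −0.75 · ln(0.508772) = −0.75 · (-0.675755) = 0.5068.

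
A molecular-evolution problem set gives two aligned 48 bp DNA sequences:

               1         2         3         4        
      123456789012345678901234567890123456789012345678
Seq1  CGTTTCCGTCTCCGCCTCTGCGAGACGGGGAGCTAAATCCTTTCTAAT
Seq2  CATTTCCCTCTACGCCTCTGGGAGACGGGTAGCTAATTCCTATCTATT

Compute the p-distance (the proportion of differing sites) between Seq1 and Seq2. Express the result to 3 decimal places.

Mismatches occur at site 2 (G/A), site 8 (G/C), site 12 (C/A), site 21 (C/G), site 30 (G/T), site 37 (A/T), site 42 (T/A), site 47 (A/T).
There are 8 differences over 48 sites, so p = 8/48 = 0.167.

0.167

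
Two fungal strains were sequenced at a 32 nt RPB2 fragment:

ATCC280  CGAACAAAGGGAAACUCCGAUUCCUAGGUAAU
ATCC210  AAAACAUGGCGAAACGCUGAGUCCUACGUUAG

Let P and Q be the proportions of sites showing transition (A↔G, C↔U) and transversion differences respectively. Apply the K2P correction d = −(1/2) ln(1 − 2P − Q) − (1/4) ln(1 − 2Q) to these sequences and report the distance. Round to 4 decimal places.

0.4610

Differing sites — 1:C/A (Tv); 2:G/A (Ti); 7:A/U (Tv); 8:A/G (Ti); 10:G/C (Tv); 16:U/G (Tv); 18:C/U (Ti); 21:U/G (Tv); 27:G/C (Tv); 30:A/U (Tv); 32:U/G (Tv).
Of the 11 differences, 3 transitions and 8 transversions over 32 sites: P = 3/32 = 0.093750, Q = 8/32 = 0.250000.
d = −0.5·ln(0.562500) − 0.25·ln(0.500000) = −0.5·(-0.575364) − 0.25·(-0.693147) = 0.4610.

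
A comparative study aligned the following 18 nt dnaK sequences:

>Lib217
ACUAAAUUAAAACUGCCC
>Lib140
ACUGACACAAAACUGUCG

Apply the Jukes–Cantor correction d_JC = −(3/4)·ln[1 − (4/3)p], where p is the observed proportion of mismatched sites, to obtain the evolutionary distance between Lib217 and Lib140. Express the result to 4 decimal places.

0.4408

Differing sites — 4:A/G; 6:A/C; 7:U/A; 8:U/C; 16:C/U; 18:C/G.
p = 6/18 = 0.333333.
d = −0.75 · ln(1 − (4/3)·0.333333) = −0.75 · ln(0.555556) = −0.75 · (-0.587786) = 0.4408.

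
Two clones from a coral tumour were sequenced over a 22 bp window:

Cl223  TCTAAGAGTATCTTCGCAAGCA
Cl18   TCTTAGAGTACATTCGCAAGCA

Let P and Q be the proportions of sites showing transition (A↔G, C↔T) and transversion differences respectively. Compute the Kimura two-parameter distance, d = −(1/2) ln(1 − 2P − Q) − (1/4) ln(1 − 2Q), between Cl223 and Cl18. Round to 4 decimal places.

0.1505

Differing sites — 4:A/T (Tv); 11:T/C (Ti); 12:C/A (Tv).
Of the 3 differences, 1 transition and 2 transversions over 22 sites: P = 1/22 = 0.045455, Q = 2/22 = 0.090909.
d = −0.5·ln(0.818181) − 0.25·ln(0.818182) = −0.5·(-0.200672) − 0.25·(-0.200670) = 0.1505.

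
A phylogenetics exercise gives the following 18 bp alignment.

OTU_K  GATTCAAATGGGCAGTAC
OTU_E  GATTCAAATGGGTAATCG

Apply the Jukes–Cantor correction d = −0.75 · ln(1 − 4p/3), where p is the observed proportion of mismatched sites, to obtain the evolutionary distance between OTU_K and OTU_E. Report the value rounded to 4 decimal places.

Mismatches occur at site 13 (C↔T), site 15 (G↔A), site 17 (A↔C), site 18 (C↔G).
p = 4/18 = 0.222222.
d = −0.75 · ln(1 − (4/3)·0.222222) = −0.75 · ln(0.703704) = −0.75 · (-0.351397) = 0.2635.

0.2635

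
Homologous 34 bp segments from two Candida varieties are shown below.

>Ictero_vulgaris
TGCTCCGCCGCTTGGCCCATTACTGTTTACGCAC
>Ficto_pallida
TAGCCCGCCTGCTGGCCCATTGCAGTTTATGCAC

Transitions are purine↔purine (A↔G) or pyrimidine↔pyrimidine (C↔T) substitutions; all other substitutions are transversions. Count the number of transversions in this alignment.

Mismatches occur at site 2 (G/A, transition), site 3 (C/G, transversion), site 4 (T/C, transition), site 10 (G/T, transversion), site 11 (C/G, transversion), site 12 (T/C, transition), site 22 (A/G, transition), site 24 (T/A, transversion), site 30 (C/T, transition).
Of the 9 differences, 5 transitions and 4 transversions, so the answer is 4.

4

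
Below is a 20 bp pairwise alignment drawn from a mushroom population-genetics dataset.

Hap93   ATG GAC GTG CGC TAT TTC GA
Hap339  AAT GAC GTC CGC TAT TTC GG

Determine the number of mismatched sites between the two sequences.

The sequences differ at positions 2 (T/A), 3 (G/T), 9 (G/C), 20 (A/G).
That gives 4 mismatches out of 20 aligned sites, so the Hamming distance is 4.

4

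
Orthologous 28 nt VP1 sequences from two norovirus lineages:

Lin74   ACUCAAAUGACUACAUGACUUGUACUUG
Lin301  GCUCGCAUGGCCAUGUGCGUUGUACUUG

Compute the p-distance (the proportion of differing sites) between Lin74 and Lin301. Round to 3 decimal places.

Differing sites — 1:A/G; 5:A/G; 6:A/C; 10:A/G; 12:U/C; 14:C/U; 15:A/G; 18:A/C; 19:C/G.
There are 9 differences over 28 sites, so p = 9/28 = 0.321.

0.321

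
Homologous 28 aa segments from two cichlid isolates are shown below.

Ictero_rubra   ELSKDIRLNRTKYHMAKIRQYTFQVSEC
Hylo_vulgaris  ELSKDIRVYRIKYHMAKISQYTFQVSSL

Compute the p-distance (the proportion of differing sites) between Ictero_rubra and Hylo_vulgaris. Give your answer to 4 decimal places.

0.2143

The sequences differ at positions 8 (L/V), 9 (N/Y), 11 (T/I), 19 (R/S), 27 (E/S), 28 (C/L).
There are 6 differences over 28 sites, so p = 6/28 = 0.2143.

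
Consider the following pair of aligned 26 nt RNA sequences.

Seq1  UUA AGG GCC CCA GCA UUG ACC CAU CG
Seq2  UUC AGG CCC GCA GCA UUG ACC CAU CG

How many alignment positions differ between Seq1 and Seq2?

3

Mismatches occur at site 3 (A→C), site 7 (G→C), site 10 (C→G).
That gives 3 mismatches out of 26 aligned sites, so the Hamming distance is 3.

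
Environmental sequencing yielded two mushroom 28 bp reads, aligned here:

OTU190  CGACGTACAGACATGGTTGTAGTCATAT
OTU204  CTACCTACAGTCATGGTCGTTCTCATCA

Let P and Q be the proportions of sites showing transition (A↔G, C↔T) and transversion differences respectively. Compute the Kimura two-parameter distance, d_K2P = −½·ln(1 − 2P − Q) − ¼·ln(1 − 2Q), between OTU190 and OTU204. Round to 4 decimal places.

Differing sites — 2:G/T (Tv); 5:G/C (Tv); 11:A/T (Tv); 18:T/C (Ti); 21:A/T (Tv); 22:G/C (Tv); 27:A/C (Tv); 28:T/A (Tv).
Of the 8 differences, 1 transition and 7 transversions over 28 sites: P = 1/28 = 0.035714, Q = 7/28 = 0.250000.
d = −0.5·ln(0.678572) − 0.25·ln(0.500000) = −0.5·(-0.387765) − 0.25·(-0.693147) = 0.3672.

0.3672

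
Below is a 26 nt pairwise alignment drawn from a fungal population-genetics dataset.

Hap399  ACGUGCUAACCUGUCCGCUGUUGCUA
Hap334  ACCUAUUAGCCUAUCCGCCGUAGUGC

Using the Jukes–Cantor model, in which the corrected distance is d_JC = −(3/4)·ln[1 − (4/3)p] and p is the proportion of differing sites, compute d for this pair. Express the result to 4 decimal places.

0.5393

The sequences differ at positions 3 (G/C), 5 (G/A), 6 (C/U), 9 (A/G), 13 (G/A), 19 (U/C), 22 (U/A), 24 (C/U), 25 (U/G), 26 (A/C).
p = 10/26 = 0.384615.
d = −0.75 · ln(1 − (4/3)·0.384615) = −0.75 · ln(0.487180) = −0.75 · (-0.719122) = 0.5393.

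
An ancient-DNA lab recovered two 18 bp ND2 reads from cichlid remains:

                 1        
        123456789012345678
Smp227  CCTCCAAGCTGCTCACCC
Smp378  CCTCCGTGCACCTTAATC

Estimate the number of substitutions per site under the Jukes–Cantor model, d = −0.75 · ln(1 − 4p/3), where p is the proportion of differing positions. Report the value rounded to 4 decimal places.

Mismatches occur at site 6 (A/G), site 7 (A/T), site 10 (T/A), site 11 (G/C), site 14 (C/T), site 16 (C/A), site 17 (C/T).
p = 7/18 = 0.388889.
d = −0.75 · ln(1 − (4/3)·0.388889) = −0.75 · ln(0.481481) = −0.75 · (-0.730889) = 0.5482.

0.5482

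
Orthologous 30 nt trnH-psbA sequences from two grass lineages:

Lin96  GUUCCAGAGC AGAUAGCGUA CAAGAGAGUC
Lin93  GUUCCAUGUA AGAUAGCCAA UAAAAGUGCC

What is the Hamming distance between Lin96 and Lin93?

Mismatches occur at site 7 (G↔U), site 8 (A↔G), site 9 (G↔U), site 10 (C↔A), site 18 (G↔C), site 19 (U↔A), site 21 (C↔U), site 24 (G↔A), site 27 (A↔U), site 29 (U↔C).
That gives 10 mismatches out of 30 aligned sites, so the Hamming distance is 10.

10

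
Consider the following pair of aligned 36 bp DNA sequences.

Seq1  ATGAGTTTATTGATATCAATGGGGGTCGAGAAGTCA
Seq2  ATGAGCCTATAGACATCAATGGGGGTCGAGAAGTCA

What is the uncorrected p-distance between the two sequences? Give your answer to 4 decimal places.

The sequences differ at positions 6 (T/C), 7 (T/C), 11 (T/A), 14 (T/C).
There are 4 differences over 36 sites, so p = 4/36 = 0.1111.

0.1111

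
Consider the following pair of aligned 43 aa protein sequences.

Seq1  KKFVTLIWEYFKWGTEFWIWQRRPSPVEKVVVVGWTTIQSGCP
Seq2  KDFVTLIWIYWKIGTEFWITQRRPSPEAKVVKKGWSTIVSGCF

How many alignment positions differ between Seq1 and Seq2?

12

The sequences differ at positions 2 (K/D), 9 (E/I), 11 (F/W), 13 (W/I), 20 (W/T), 27 (V/E), 28 (E/A), 32 (V/K), 33 (V/K), 36 (T/S), 39 (Q/V), 43 (P/F).
That gives 12 mismatches out of 43 aligned sites, so the Hamming distance is 12.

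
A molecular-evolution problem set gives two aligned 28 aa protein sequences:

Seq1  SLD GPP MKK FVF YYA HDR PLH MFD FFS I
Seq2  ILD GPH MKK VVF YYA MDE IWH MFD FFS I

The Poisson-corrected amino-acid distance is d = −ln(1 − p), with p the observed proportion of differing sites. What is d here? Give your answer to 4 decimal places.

Mismatches occur at site 1 (S→I), site 6 (P→H), site 10 (F→V), site 16 (H→M), site 18 (R→E), site 19 (P→I), site 20 (L→W).
p = 7/28 = 0.250000.
d = −ln(1 − 0.250000) = −ln(0.750000) = 0.2877.

0.2877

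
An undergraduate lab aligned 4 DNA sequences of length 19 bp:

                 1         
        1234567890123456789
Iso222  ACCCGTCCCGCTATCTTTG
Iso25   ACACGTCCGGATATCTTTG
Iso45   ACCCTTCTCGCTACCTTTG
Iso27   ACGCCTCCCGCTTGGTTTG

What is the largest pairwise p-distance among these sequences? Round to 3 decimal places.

0.368

Pairwise Hamming distances:
  Iso222 vs Iso25: 3
  Iso222 vs Iso45: 3
  Iso222 vs Iso27: 5
  Iso25 vs Iso45: 6
  Iso25 vs Iso27: 7
  Iso45 vs Iso27: 6
The largest is 7 mismatches, between Iso25 and Iso27; p = 7/19 = 0.368.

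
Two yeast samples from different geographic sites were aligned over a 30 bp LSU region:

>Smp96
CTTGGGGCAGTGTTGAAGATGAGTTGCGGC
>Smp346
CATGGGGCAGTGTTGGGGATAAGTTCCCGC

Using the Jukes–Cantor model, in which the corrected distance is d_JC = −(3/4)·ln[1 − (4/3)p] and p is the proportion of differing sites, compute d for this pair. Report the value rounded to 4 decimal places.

0.2326

The sequences differ at positions 2 (T/A), 16 (A/G), 17 (A/G), 21 (G/A), 26 (G/C), 28 (G/C).
p = 6/30 = 0.200000.
d = −0.75 · ln(1 − (4/3)·0.200000) = −0.75 · ln(0.733333) = −0.75 · (-0.310155) = 0.2326.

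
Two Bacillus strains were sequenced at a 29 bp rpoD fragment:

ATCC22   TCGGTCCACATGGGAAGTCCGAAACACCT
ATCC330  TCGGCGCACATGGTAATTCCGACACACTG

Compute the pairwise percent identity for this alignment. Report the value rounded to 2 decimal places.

75.86%

Mismatches occur at site 5 (T/C), site 6 (C/G), site 14 (G/T), site 17 (G/T), site 23 (A/C), site 28 (C/T), site 29 (T/G).
22 of the 29 sites match, so the percent identity is 22/29 × 100 = 75.86%.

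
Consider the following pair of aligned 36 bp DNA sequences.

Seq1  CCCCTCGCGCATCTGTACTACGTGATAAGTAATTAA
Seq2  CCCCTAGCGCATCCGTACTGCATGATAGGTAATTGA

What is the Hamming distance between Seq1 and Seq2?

6

The sequences differ at positions 6 (C/A), 14 (T/C), 20 (A/G), 22 (G/A), 28 (A/G), 35 (A/G).
That gives 6 mismatches out of 36 aligned sites, so the Hamming distance is 6.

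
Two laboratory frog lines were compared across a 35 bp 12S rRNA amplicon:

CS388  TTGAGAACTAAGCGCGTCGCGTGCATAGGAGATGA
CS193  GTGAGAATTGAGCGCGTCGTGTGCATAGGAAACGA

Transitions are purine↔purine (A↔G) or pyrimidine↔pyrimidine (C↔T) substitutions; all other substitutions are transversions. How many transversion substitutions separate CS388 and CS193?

1

The sequences differ at positions 1 (T/G, transversion), 8 (C/T, transition), 10 (A/G, transition), 20 (C/T, transition), 31 (G/A, transition), 33 (T/C, transition).
Of the 6 differences, 5 transitions and 1 transversion, so the answer is 1.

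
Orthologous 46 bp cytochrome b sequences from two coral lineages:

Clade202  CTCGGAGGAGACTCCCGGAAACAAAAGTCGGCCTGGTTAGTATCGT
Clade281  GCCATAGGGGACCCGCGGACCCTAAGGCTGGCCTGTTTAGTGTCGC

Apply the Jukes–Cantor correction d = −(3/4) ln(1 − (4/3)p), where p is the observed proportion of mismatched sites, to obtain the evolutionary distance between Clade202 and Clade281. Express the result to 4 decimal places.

0.4674

Mismatches occur at site 1 (C/G), site 2 (T/C), site 4 (G/A), site 5 (G/T), site 9 (A/G), site 13 (T/C), site 15 (C/G), site 20 (A/C), site 21 (A/C), site 23 (A/T), site 26 (A/G), site 28 (T/C), site 29 (C/T), site 36 (G/T), site 42 (A/G), site 46 (T/C).
p = 16/46 = 0.347826.
d = −0.75 · ln(1 − (4/3)·0.347826) = −0.75 · ln(0.536232) = −0.75 · (-0.623188) = 0.4674.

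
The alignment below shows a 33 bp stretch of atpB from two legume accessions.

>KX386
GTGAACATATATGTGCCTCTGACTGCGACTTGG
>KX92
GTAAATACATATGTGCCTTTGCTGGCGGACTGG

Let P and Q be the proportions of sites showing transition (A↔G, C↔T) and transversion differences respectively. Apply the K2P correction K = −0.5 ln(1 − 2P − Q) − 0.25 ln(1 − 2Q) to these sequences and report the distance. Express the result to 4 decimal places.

The sequences differ at positions 3 (G/A, transition), 6 (C/T, transition), 8 (T/C, transition), 19 (C/T, transition), 22 (A/C, transversion), 23 (C/T, transition), 24 (T/G, transversion), 28 (A/G, transition), 29 (C/A, transversion), 30 (T/C, transition).
Of the 10 differences, 7 transitions and 3 transversions over 33 sites: P = 7/33 = 0.212121, Q = 3/33 = 0.090909.
d = −0.5·ln(0.484849) − 0.25·ln(0.818182) = −0.5·(-0.723918) − 0.25·(-0.200670) = 0.4121.

0.4121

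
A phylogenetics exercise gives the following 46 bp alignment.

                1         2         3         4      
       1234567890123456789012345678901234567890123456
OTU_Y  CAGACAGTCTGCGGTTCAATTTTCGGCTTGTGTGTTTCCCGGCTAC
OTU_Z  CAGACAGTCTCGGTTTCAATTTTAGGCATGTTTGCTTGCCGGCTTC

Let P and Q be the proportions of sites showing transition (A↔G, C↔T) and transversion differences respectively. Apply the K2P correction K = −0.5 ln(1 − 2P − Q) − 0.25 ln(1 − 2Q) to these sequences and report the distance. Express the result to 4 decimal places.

The sequences differ at positions 11 (G/C, transversion), 12 (C/G, transversion), 14 (G/T, transversion), 24 (C/A, transversion), 28 (T/A, transversion), 32 (G/T, transversion), 35 (T/C, transition), 38 (C/G, transversion), 45 (A/T, transversion).
Of the 9 differences, 1 transition and 8 transversions over 46 sites: P = 1/46 = 0.021739, Q = 8/46 = 0.173913.
d = −0.5·ln(0.782609) − 0.25·ln(0.652174) = −0.5·(-0.245122) − 0.25·(-0.427444) = 0.2294.

0.2294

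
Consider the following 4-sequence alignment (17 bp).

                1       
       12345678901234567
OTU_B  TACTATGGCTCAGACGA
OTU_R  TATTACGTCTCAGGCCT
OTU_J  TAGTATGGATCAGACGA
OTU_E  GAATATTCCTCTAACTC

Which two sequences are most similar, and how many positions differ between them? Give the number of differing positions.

2

Pairwise Hamming distances:
  OTU_B vs OTU_R: 6
  OTU_B vs OTU_J: 2
  OTU_B vs OTU_E: 8
  OTU_R vs OTU_J: 7
  OTU_R vs OTU_E: 10
  OTU_J vs OTU_E: 9
The smallest is 2, between OTU_B and OTU_J.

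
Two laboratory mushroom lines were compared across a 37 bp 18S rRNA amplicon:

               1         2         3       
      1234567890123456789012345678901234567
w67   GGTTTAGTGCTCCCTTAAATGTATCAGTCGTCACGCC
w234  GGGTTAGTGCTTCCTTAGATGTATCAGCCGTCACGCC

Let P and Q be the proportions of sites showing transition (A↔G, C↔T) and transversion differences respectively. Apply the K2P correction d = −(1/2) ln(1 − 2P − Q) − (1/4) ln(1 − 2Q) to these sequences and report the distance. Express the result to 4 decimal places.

The sequences differ at positions 3 (T/G, transversion), 12 (C/T, transition), 18 (A/G, transition), 28 (T/C, transition).
Of the 4 differences, 3 transitions and 1 transversion over 37 sites: P = 3/37 = 0.081081, Q = 1/37 = 0.027027.
d = −0.5·ln(0.810811) − 0.25·ln(0.945946) = −0.5·(-0.209720) − 0.25·(-0.055570) = 0.1188.

0.1188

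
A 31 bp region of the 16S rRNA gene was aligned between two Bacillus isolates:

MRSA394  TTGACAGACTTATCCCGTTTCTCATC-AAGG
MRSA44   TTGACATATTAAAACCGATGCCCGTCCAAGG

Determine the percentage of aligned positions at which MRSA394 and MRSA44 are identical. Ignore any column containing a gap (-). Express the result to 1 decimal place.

70.0%

Excluding the 1 gap column leaves 30 comparable sites.
The sequences differ at positions 7 (G/T), 9 (C/T), 11 (T/A), 13 (T/A), 14 (C/A), 18 (T/A), 20 (T/G), 22 (T/C), 24 (A/G).
21 of the 30 comparable sites match, so the percent identity is 21/30 × 100 = 70.0%.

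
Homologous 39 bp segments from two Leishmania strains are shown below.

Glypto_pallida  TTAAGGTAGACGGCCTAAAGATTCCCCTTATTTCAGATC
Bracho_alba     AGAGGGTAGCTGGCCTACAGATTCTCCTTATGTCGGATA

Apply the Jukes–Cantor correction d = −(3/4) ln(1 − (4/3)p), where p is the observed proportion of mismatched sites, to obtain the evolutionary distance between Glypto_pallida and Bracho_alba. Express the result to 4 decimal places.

Mismatches occur at site 1 (T↔A), site 2 (T↔G), site 4 (A↔G), site 10 (A↔C), site 11 (C↔T), site 18 (A↔C), site 25 (C↔T), site 32 (T↔G), site 35 (A↔G), site 39 (C↔A).
p = 10/39 = 0.256410.
d = −0.75 · ln(1 − (4/3)·0.256410) = −0.75 · ln(0.658120) = −0.75 · (-0.418368) = 0.3138.

0.3138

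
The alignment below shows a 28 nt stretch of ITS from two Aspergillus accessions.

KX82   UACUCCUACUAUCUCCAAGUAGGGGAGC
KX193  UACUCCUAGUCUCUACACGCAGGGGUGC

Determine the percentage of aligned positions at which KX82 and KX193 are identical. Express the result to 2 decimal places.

The sequences differ at positions 9 (C/G), 11 (A/C), 15 (C/A), 18 (A/C), 20 (U/C), 26 (A/U).
22 of the 28 sites match, so the percent identity is 22/28 × 100 = 78.57%.

78.57%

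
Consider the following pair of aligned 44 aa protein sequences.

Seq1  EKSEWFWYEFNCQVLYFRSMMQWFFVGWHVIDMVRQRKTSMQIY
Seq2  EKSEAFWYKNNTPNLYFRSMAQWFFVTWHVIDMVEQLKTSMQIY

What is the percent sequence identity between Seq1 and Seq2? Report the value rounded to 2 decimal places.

77.27%

Mismatches occur at site 5 (W↔A), site 9 (E↔K), site 10 (F↔N), site 12 (C↔T), site 13 (Q↔P), site 14 (V↔N), site 21 (M↔A), site 27 (G↔T), site 35 (R↔E), site 37 (R↔L).
34 of the 44 sites match, so the percent identity is 34/44 × 100 = 77.27%.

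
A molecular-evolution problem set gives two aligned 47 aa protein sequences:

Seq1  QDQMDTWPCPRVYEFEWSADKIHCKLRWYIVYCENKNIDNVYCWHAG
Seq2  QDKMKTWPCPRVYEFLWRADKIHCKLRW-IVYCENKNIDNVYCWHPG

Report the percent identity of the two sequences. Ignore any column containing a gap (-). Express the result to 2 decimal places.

Excluding the 1 gap column leaves 46 comparable sites.
Differing sites — 3:Q/K; 5:D/K; 16:E/L; 18:S/R; 46:A/P.
41 of the 46 comparable sites match, so the percent identity is 41/46 × 100 = 89.13%.

89.13%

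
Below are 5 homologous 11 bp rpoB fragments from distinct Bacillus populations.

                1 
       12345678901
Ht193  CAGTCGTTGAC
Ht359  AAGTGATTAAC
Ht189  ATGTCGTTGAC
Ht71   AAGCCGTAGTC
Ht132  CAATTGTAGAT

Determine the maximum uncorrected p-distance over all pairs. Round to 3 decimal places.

0.636

Pairwise Hamming distances:
  Ht193 vs Ht359: 4
  Ht193 vs Ht189: 2
  Ht193 vs Ht71: 4
  Ht193 vs Ht132: 4
  Ht359 vs Ht189: 4
  Ht359 vs Ht71: 6
  Ht359 vs Ht132: 7
  Ht189 vs Ht71: 4
  Ht189 vs Ht132: 6
  Ht71 vs Ht132: 6
The largest is 7 mismatches, between Ht359 and Ht132; p = 7/11 = 0.636.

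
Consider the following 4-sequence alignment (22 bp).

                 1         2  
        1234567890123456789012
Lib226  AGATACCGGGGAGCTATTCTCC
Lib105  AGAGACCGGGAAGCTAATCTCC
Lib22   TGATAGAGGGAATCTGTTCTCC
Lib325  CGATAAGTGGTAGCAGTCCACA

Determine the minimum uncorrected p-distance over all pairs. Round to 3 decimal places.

Pairwise Hamming distances:
  Lib226 vs Lib105: 3
  Lib226 vs Lib22: 6
  Lib226 vs Lib325: 10
  Lib105 vs Lib22: 7
  Lib105 vs Lib325: 12
  Lib22 vs Lib325: 10
The smallest is 3 mismatches, between Lib226 and Lib105; p = 3/22 = 0.136.

0.136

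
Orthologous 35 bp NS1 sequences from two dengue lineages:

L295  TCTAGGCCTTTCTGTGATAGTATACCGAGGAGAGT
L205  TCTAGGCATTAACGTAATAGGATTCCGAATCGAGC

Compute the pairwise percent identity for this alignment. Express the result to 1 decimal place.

The sequences differ at positions 8 (C/A), 11 (T/A), 12 (C/A), 13 (T/C), 16 (G/A), 21 (T/G), 24 (A/T), 29 (G/A), 30 (G/T), 31 (A/C), 35 (T/C).
24 of the 35 sites match, so the percent identity is 24/35 × 100 = 68.6%.

68.6%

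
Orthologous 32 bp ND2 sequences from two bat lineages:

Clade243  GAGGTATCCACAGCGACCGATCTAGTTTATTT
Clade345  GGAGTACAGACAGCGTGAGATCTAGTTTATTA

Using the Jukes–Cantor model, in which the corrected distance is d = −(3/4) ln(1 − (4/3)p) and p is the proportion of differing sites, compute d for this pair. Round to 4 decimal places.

Differing sites — 2:A/G; 3:G/A; 7:T/C; 8:C/A; 9:C/G; 16:A/T; 17:C/G; 18:C/A; 32:T/A.
p = 9/32 = 0.281250.
d = −0.75 · ln(1 − (4/3)·0.281250) = −0.75 · ln(0.625000) = −0.75 · (-0.470004) = 0.3525.

0.3525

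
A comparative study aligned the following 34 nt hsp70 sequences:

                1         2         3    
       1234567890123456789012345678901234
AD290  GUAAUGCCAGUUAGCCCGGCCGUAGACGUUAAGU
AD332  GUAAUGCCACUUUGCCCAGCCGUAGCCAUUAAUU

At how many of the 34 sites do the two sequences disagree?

6

Mismatches occur at site 10 (G↔C), site 13 (A↔U), site 18 (G↔A), site 26 (A↔C), site 28 (G↔A), site 33 (G↔U).
That gives 6 mismatches out of 34 aligned sites, so the Hamming distance is 6.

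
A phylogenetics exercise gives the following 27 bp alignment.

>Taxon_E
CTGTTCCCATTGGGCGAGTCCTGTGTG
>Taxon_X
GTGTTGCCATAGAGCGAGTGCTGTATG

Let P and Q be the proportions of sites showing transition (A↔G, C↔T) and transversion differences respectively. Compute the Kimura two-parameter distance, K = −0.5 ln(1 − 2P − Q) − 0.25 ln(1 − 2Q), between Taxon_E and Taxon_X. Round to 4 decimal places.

0.2635

Mismatches occur at site 1 (C→G, transversion), site 6 (C→G, transversion), site 11 (T→A, transversion), site 13 (G→A, transition), site 20 (C→G, transversion), site 25 (G→A, transition).
Of the 6 differences, 2 transitions and 4 transversions over 27 sites: P = 2/27 = 0.074074, Q = 4/27 = 0.148148.
d = −0.5·ln(0.703704) − 0.25·ln(0.703704) = −0.5·(-0.351397) − 0.25·(-0.351397) = 0.2635.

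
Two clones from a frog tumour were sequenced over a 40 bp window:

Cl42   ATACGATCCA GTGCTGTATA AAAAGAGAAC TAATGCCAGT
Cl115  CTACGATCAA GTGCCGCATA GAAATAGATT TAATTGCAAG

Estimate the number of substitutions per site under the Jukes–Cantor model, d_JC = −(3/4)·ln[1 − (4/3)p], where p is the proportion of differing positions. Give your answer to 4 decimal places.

0.3831

Mismatches occur at site 1 (A→C), site 9 (C→A), site 15 (T→C), site 17 (T→C), site 21 (A→G), site 25 (G→T), site 29 (A→T), site 30 (C→T), site 35 (G→T), site 36 (C→G), site 39 (G→A), site 40 (T→G).
p = 12/40 = 0.300000.
d = −0.75 · ln(1 − (4/3)·0.300000) = −0.75 · ln(0.600000) = −0.75 · (-0.510826) = 0.3831.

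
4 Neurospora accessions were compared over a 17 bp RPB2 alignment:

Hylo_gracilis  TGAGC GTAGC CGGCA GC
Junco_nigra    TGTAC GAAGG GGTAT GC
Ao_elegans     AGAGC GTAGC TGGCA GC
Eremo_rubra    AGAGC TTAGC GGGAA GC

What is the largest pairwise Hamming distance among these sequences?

9

Pairwise Hamming distances:
  Hylo_gracilis vs Junco_nigra: 8
  Hylo_gracilis vs Ao_elegans: 2
  Hylo_gracilis vs Eremo_rubra: 4
  Junco_nigra vs Ao_elegans: 9
  Junco_nigra vs Eremo_rubra: 8
  Ao_elegans vs Eremo_rubra: 3
The largest is 9, between Junco_nigra and Ao_elegans.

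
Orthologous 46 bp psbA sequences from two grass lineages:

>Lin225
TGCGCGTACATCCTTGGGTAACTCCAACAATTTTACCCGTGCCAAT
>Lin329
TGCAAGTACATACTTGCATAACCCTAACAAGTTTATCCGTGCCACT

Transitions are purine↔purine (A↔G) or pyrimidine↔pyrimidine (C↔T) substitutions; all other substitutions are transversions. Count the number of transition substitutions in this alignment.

5

Mismatches occur at site 4 (G/A, transition), site 5 (C/A, transversion), site 12 (C/A, transversion), site 17 (G/C, transversion), site 18 (G/A, transition), site 23 (T/C, transition), site 25 (C/T, transition), site 31 (T/G, transversion), site 36 (C/T, transition), site 45 (A/C, transversion).
Of the 10 differences, 5 transitions and 5 transversions, so the answer is 5.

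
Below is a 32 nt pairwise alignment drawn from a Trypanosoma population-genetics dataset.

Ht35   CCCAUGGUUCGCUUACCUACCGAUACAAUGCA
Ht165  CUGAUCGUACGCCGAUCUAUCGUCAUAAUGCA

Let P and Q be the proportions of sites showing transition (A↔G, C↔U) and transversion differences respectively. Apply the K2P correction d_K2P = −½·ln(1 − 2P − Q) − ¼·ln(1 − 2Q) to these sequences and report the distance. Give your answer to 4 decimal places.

Differing sites — 2:C/U (Ti); 3:C/G (Tv); 6:G/C (Tv); 9:U/A (Tv); 13:U/C (Ti); 14:U/G (Tv); 16:C/U (Ti); 20:C/U (Ti); 23:A/U (Tv); 24:U/C (Ti); 26:C/U (Ti).
Of the 11 differences, 6 transitions and 5 transversions over 32 sites: P = 6/32 = 0.187500, Q = 5/32 = 0.156250.
d = −0.5·ln(0.468750) − 0.25·ln(0.687500) = −0.5·(-0.757686) − 0.25·(-0.374693) = 0.4725.

0.4725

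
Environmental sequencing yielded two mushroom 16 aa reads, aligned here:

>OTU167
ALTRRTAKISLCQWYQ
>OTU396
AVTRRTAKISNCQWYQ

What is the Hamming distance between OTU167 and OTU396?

The sequences differ at positions 2 (L/V), 11 (L/N).
That gives 2 mismatches out of 16 aligned sites, so the Hamming distance is 2.

2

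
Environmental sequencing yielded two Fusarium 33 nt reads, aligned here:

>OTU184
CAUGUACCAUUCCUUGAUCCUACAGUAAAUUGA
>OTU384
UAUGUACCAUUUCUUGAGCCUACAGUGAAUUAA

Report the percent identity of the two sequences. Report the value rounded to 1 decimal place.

84.8%

The sequences differ at positions 1 (C/U), 12 (C/U), 18 (U/G), 27 (A/G), 32 (G/A).
28 of the 33 sites match, so the percent identity is 28/33 × 100 = 84.8%.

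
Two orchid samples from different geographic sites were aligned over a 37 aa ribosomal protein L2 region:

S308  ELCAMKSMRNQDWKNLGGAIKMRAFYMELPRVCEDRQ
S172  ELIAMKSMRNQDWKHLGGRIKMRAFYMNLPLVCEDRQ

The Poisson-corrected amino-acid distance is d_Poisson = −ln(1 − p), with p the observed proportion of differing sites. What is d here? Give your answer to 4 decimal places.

The sequences differ at positions 3 (C/I), 15 (N/H), 19 (A/R), 28 (E/N), 31 (R/L).
p = 5/37 = 0.135135.
d = −ln(1 − 0.135135) = −ln(0.864865) = 0.1452.

0.1452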